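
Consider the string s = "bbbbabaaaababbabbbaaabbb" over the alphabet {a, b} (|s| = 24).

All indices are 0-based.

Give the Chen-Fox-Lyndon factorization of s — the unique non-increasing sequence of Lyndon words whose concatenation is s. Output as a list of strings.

["b", "b", "b", "b", "ab", "aaaababbabbbaaabbb"]

emit factor 1: 'b' (i=0, period=1)
emit factor 2: 'b' (i=1, period=1)
emit factor 3: 'b' (i=2, period=1)
emit factor 4: 'b' (i=3, period=1)
emit factor 5: 'ab' (i=4, period=2)
emit factor 6: 'aaaababbabbbaaabbb' (i=6, period=18)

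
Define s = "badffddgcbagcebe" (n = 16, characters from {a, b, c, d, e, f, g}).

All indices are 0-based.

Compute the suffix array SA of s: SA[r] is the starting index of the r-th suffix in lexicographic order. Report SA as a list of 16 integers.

rank | idx | suffix
   0 |   1 | adffddgcbagcebe
   1 |  10 | agcebe
   2 |   0 | badffddgcbagcebe
   3 |   9 | bagcebe
   4 |  14 | be
   5 |   8 | cbagcebe
   6 |  12 | cebe
   7 |   5 | ddgcbagcebe
   8 |   2 | dffddgcbagcebe
   9 |   6 | dgcbagcebe
  10 |  15 | e
  11 |  13 | ebe
  12 |   4 | fddgcbagcebe
  13 |   3 | ffddgcbagcebe
  14 |   7 | gcbagcebe
  15 |  11 | gcebe

[1, 10, 0, 9, 14, 8, 12, 5, 2, 6, 15, 13, 4, 3, 7, 11]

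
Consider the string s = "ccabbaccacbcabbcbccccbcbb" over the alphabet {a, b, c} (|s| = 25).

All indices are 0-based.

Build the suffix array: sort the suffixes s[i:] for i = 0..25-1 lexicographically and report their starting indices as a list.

rank→(start, suffix):
  0 → (2, 'abbaccacbcabbcbccccbcbb')
  1 → (12, 'abbcbccccbcbb')
  2 → (8, 'acbcabbcbccccbcbb')
  3 → (5, 'accacbcabbcbccccbcbb')
  4 → (24, 'b')
  5 → (4, 'baccacbcabbcbccccbcbb')
  6 → (23, 'bb')
  7 → (3, 'bbaccacbcabbcbccccbcbb')
  8 → (13, 'bbcbccccbcbb')
  9 → (10, 'bcabbcbccccbcbb')
  10 → (21, 'bcbb')
  11 → (14, 'bcbccccbcbb')
  12 → (16, 'bccccbcbb')
  13 → (1, 'cabbaccacbcabbcbccccbcbb')
  14 → (11, 'cabbcbccccbcbb')
  15 → (7, 'cacbcabbcbccccbcbb')
  16 → (22, 'cbb')
  17 → (9, 'cbcabbcbccccbcbb')
  18 → (20, 'cbcbb')
  19 → (15, 'cbccccbcbb')
  20 → (0, 'ccabbaccacbcabbcbccccbcbb')
  21 → (6, 'ccacbcabbcbccccbcbb')
  22 → (19, 'ccbcbb')
  23 → (18, 'cccbcbb')
  24 → (17, 'ccccbcbb')

[2, 12, 8, 5, 24, 4, 23, 3, 13, 10, 21, 14, 16, 1, 11, 7, 22, 9, 20, 15, 0, 6, 19, 18, 17]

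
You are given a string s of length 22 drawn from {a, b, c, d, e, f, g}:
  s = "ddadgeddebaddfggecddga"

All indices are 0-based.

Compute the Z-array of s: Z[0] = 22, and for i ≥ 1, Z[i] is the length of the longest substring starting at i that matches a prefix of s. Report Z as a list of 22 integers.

Z[0]=22
i=1: i≥r, start 0; Z[1]=1 extend→box=[1,2)
i=2: i≥r, start 0; Z[2]=0
i=3: i≥r, start 0; Z[3]=1 extend→box=[3,4)
i=4: i≥r, start 0; Z[4]=0
i=5: i≥r, start 0; Z[5]=0
i=6: i≥r, start 0; Z[6]=2 extend→box=[6,8)
i=7: min(r-i=1, Z[1]=1)=1; Z[7]=1
i=8: i≥r, start 0; Z[8]=0
i=9: i≥r, start 0; Z[9]=0
i=10: i≥r, start 0; Z[10]=0
i=11: i≥r, start 0; Z[11]=2 extend→box=[11,13)
i=12: min(r-i=1, Z[1]=1)=1; Z[12]=1
i=13: i≥r, start 0; Z[13]=0
i=14: i≥r, start 0; Z[14]=0
i=15: i≥r, start 0; Z[15]=0
i=16: i≥r, start 0; Z[16]=0
i=17: i≥r, start 0; Z[17]=0
i=18: i≥r, start 0; Z[18]=2 extend→box=[18,20)
i=19: min(r-i=1, Z[1]=1)=1; Z[19]=1
i=20: i≥r, start 0; Z[20]=0
i=21: i≥r, start 0; Z[21]=0

[22, 1, 0, 1, 0, 0, 2, 1, 0, 0, 0, 2, 1, 0, 0, 0, 0, 0, 2, 1, 0, 0]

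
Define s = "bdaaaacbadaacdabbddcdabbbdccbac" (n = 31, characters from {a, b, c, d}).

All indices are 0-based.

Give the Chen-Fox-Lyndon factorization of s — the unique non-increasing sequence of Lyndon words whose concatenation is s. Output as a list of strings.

emit factor 1: 'bd' (i=0, period=2)
emit factor 2: 'aaaacbadaacdabbddcdabbbdccbac' (i=2, period=29)

["bd", "aaaacbadaacdabbddcdabbbdccbac"]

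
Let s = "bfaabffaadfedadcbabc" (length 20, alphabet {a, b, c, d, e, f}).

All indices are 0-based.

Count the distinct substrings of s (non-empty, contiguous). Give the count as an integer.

190

rank→(start, suffix):
  0 → (2, 'aabffaadfedadcbabc')
  1 → (7, 'aadfedadcbabc')
  2 → (17, 'abc')
  3 → (3, 'abffaadfedadcbabc')
  4 → (13, 'adcbabc')
  5 → (8, 'adfedadcbabc')
  6 → (16, 'babc')
  7 → (18, 'bc')
  8 → (0, 'bfaabffaadfedadcbabc')
  9 → (4, 'bffaadfedadcbabc')
  10 → (19, 'c')
  11 → (15, 'cbabc')
  12 → (12, 'dadcbabc')
  13 → (14, 'dcbabc')
  14 → (9, 'dfedadcbabc')
  15 → (11, 'edadcbabc')
  16 → (1, 'faabffaadfedadcbabc')
  17 → (6, 'faadfedadcbabc')
  18 → (10, 'fedadcbabc')
  19 → (5, 'ffaadfedadcbabc')

SA = [2, 7, 17, 3, 13, 8, 16, 18, 0, 4, 19, 15, 12, 14, 9, 11, 1, 6, 10, 5]
i: (SA[i-1],SA[i]) lcp shared
  1: (2,7) 2 'aa'
  2: (7,17) 1 'a'
  3: (17,3) 2 'ab'
  4: (3,13) 1 'a'
  5: (13,8) 2 'ad'
  6: (8,16) 0 ''
  7: (16,18) 1 'b'
  8: (18,0) 1 'b'
  9: (0,4) 2 'bf'
  10: (4,19) 0 ''
  11: (19,15) 1 'c'
  12: (15,12) 0 ''
  13: (12,14) 1 'd'
  14: (14,9) 1 'd'
  15: (9,11) 0 ''
  16: (11,1) 0 ''
  17: (1,6) 3 'faa'
  18: (6,10) 1 'f'
  19: (10,5) 1 'f'

n(n+1)/2 = 20·21/2 = 210
Σ LCP = 0 + 2 + 1 + 2 + 1 + 2 + 0 + 1 + 1 + 2 + 0 + 1 + 0 + 1 + 1 + 0 + 0 + 3 + 1 + 1 = 20
distinct = 210 − 20 = 190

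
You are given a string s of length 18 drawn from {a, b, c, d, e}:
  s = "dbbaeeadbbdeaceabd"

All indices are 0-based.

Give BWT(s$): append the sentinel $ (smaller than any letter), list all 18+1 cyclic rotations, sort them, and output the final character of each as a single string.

deeebbddabab$abcdea

rank  rotation             last
    0  $dbbaeeadbbdeaceabd  d
    1  abd$dbbaeeadbbdeace  e
    2  aceabd$dbbaeeadbbde  e
    3  adbbdeaceabd$dbbaee  e
    4  aeeadbbdeaceabd$dbb  b
    5  baeeadbbdeaceabd$db  b
    6  bbaeeadbbdeaceabd$d  d
    7  bbdeaceabd$dbbaeead  d
    8  bd$dbbaeeadbbdeacea  a
    9  bdeaceabd$dbbaeeadb  b
   10  ceabd$dbbaeeadbbdea  a
   11  d$dbbaeeadbbdeaceab  b
   12  dbbaeeadbbdeaceabd$  $
   13  dbbdeaceabd$dbbaeea  a
   14  deaceabd$dbbaeeadbb  b
   15  eabd$dbbaeeadbbdeac  c
   16  eaceabd$dbbaeeadbbd  d
   17  eadbbdeaceabd$dbbae  e
   18  eeadbbdeaceabd$dbba  a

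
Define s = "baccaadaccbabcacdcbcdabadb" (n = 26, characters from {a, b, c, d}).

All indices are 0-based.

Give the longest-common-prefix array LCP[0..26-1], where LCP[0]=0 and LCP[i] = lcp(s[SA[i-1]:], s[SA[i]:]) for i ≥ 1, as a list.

rank | idx | suffix
   0 |   4 | aadaccbabcacdcbcdabadb
   1 |  21 | abadb
   2 |  11 | abcacdcbcdabadb
   3 |   1 | accaadaccbabcacdcbcdabadb
   4 |   7 | accbabcacdcbcdabadb
   5 |  14 | acdcbcdabadb
   6 |   5 | adaccbabcacdcbcdabadb
   7 |  23 | adb
   8 |  25 | b
   9 |  10 | babcacdcbcdabadb
  10 |   0 | baccaadaccbabcacdcbcdabadb
  11 |  22 | badb
  12 |  12 | bcacdcbcdabadb
  13 |  18 | bcdabadb
  14 |   3 | caadaccbabcacdcbcdabadb
  15 |  13 | cacdcbcdabadb
  16 |   9 | cbabcacdcbcdabadb
  17 |  17 | cbcdabadb
  18 |   2 | ccaadaccbabcacdcbcdabadb
  19 |   8 | ccbabcacdcbcdabadb
  20 |  19 | cdabadb
  21 |  15 | cdcbcdabadb
  22 |  20 | dabadb
  23 |   6 | daccbabcacdcbcdabadb
  24 |  24 | db
  25 |  16 | dcbcdabadb

SA = [4, 21, 11, 1, 7, 14, 5, 23, 25, 10, 0, 22, 12, 18, 3, 13, 9, 17, 2, 8, 19, 15, 20, 6, 24, 16]
i: (SA[i-1],SA[i]) lcp shared
  1: (4,21) 1 'a'
  2: (21,11) 2 'ab'
  3: (11,1) 1 'a'
  4: (1,7) 3 'acc'
  5: (7,14) 2 'ac'
  6: (14,5) 1 'a'
  7: (5,23) 2 'ad'
  8: (23,25) 0 ''
  9: (25,10) 1 'b'
  10: (10,0) 2 'ba'
  11: (0,22) 2 'ba'
  12: (22,12) 1 'b'
  13: (12,18) 2 'bc'
  14: (18,3) 0 ''
  15: (3,13) 2 'ca'
  16: (13,9) 1 'c'
  17: (9,17) 2 'cb'
  18: (17,2) 1 'c'
  19: (2,8) 2 'cc'
  20: (8,19) 1 'c'
  21: (19,15) 2 'cd'
  22: (15,20) 0 ''
  23: (20,6) 2 'da'
  24: (6,24) 1 'd'
  25: (24,16) 1 'd'

[0, 1, 2, 1, 3, 2, 1, 2, 0, 1, 2, 2, 1, 2, 0, 2, 1, 2, 1, 2, 1, 2, 0, 2, 1, 1]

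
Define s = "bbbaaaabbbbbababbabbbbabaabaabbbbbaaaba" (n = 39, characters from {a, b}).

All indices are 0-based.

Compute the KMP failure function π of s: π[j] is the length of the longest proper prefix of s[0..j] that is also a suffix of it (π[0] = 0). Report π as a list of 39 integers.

π[0] = 0
j=1 s[j]='b': π[1]=1 (border 'b')
j=2 s[j]='b': π[2]=2 (border 'bb')
j=3 s[j]='a': k: 2→1→0; π[3]=0 (border '')
j=4 s[j]='a': π[4]=0 (border '')
j=5 s[j]='a': π[5]=0 (border '')
j=6 s[j]='a': π[6]=0 (border '')
j=7 s[j]='b': π[7]=1 (border 'b')
j=8 s[j]='b': π[8]=2 (border 'bb')
j=9 s[j]='b': π[9]=3 (border 'bbb')
j=10 s[j]='b': k: 3→2; π[10]=3 (border 'bbb')
j=11 s[j]='b': k: 3→2; π[11]=3 (border 'bbb')
j=12 s[j]='a': π[12]=4 (border 'bbba')
j=13 s[j]='b': k: 4→0; π[13]=1 (border 'b')
j=14 s[j]='a': k: 1→0; π[14]=0 (border '')
j=15 s[j]='b': π[15]=1 (border 'b')
j=16 s[j]='b': π[16]=2 (border 'bb')
j=17 s[j]='a': k: 2→1→0; π[17]=0 (border '')
j=18 s[j]='b': π[18]=1 (border 'b')
j=19 s[j]='b': π[19]=2 (border 'bb')
j=20 s[j]='b': π[20]=3 (border 'bbb')
j=21 s[j]='b': k: 3→2; π[21]=3 (border 'bbb')
j=22 s[j]='a': π[22]=4 (border 'bbba')
j=23 s[j]='b': k: 4→0; π[23]=1 (border 'b')
j=24 s[j]='a': k: 1→0; π[24]=0 (border '')
j=25 s[j]='a': π[25]=0 (border '')
j=26 s[j]='b': π[26]=1 (border 'b')
j=27 s[j]='a': k: 1→0; π[27]=0 (border '')
j=28 s[j]='a': π[28]=0 (border '')
j=29 s[j]='b': π[29]=1 (border 'b')
j=30 s[j]='b': π[30]=2 (border 'bb')
j=31 s[j]='b': π[31]=3 (border 'bbb')
j=32 s[j]='b': k: 3→2; π[32]=3 (border 'bbb')
j=33 s[j]='b': k: 3→2; π[33]=3 (border 'bbb')
j=34 s[j]='a': π[34]=4 (border 'bbba')
j=35 s[j]='a': π[35]=5 (border 'bbbaa')
j=36 s[j]='a': π[36]=6 (border 'bbbaaa')
j=37 s[j]='b': k: 6→0; π[37]=1 (border 'b')
j=38 s[j]='a': k: 1→0; π[38]=0 (border '')

[0, 1, 2, 0, 0, 0, 0, 1, 2, 3, 3, 3, 4, 1, 0, 1, 2, 0, 1, 2, 3, 3, 4, 1, 0, 0, 1, 0, 0, 1, 2, 3, 3, 3, 4, 5, 6, 1, 0]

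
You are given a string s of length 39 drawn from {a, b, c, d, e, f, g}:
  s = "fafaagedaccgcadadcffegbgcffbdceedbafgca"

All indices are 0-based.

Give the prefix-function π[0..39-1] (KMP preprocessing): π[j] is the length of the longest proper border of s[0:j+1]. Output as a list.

[0, 0, 1, 2, 0, 0, 0, 0, 0, 0, 0, 0, 0, 0, 0, 0, 0, 0, 1, 1, 0, 0, 0, 0, 0, 1, 1, 0, 0, 0, 0, 0, 0, 0, 0, 1, 0, 0, 0]

π[0] = 0
j=1 s[j]='a': π[1]=0 (border '')
j=2 s[j]='f': π[2]=1 (border 'f')
j=3 s[j]='a': π[3]=2 (border 'fa')
j=4 s[j]='a': k: 2→0; π[4]=0 (border '')
j=5 s[j]='g': π[5]=0 (border '')
j=6 s[j]='e': π[6]=0 (border '')
j=7 s[j]='d': π[7]=0 (border '')
j=8 s[j]='a': π[8]=0 (border '')
j=9 s[j]='c': π[9]=0 (border '')
j=10 s[j]='c': π[10]=0 (border '')
j=11 s[j]='g': π[11]=0 (border '')
j=12 s[j]='c': π[12]=0 (border '')
j=13 s[j]='a': π[13]=0 (border '')
j=14 s[j]='d': π[14]=0 (border '')
j=15 s[j]='a': π[15]=0 (border '')
j=16 s[j]='d': π[16]=0 (border '')
j=17 s[j]='c': π[17]=0 (border '')
j=18 s[j]='f': π[18]=1 (border 'f')
j=19 s[j]='f': k: 1→0; π[19]=1 (border 'f')
j=20 s[j]='e': k: 1→0; π[20]=0 (border '')
j=21 s[j]='g': π[21]=0 (border '')
j=22 s[j]='b': π[22]=0 (border '')
j=23 s[j]='g': π[23]=0 (border '')
j=24 s[j]='c': π[24]=0 (border '')
j=25 s[j]='f': π[25]=1 (border 'f')
j=26 s[j]='f': k: 1→0; π[26]=1 (border 'f')
j=27 s[j]='b': k: 1→0; π[27]=0 (border '')
j=28 s[j]='d': π[28]=0 (border '')
j=29 s[j]='c': π[29]=0 (border '')
j=30 s[j]='e': π[30]=0 (border '')
j=31 s[j]='e': π[31]=0 (border '')
j=32 s[j]='d': π[32]=0 (border '')
j=33 s[j]='b': π[33]=0 (border '')
j=34 s[j]='a': π[34]=0 (border '')
j=35 s[j]='f': π[35]=1 (border 'f')
j=36 s[j]='g': k: 1→0; π[36]=0 (border '')
j=37 s[j]='c': π[37]=0 (border '')
j=38 s[j]='a': π[38]=0 (border '')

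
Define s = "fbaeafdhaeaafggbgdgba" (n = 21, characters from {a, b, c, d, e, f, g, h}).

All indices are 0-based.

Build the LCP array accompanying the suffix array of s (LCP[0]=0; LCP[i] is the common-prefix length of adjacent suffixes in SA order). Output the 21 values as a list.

sorted suffixes:
  #0 SA[0]=20  'a'
  #1 SA[1]=10  'aafggbgdgba'
  #2 SA[2]=8  'aeaafggbgdgba'
  #3 SA[3]=2  'aeafdhaeaafggbgdgba'
  #4 SA[4]=4  'afdhaeaafggbgdgba'
  #5 SA[5]=11  'afggbgdgba'
  #6 SA[6]=19  'ba'
  #7 SA[7]=1  'baeafdhaeaafggbgdgba'
  #8 SA[8]=15  'bgdgba'
  #9 SA[9]=17  'dgba'
  #10 SA[10]=6  'dhaeaafggbgdgba'
  #11 SA[11]=9  'eaafggbgdgba'
  #12 SA[12]=3  'eafdhaeaafggbgdgba'
  #13 SA[13]=0  'fbaeafdhaeaafggbgdgba'
  #14 SA[14]=5  'fdhaeaafggbgdgba'
  #15 SA[15]=12  'fggbgdgba'
  #16 SA[16]=18  'gba'
  #17 SA[17]=14  'gbgdgba'
  #18 SA[18]=16  'gdgba'
  #19 SA[19]=13  'ggbgdgba'
  #20 SA[20]=7  'haeaafggbgdgba'

SA = [20, 10, 8, 2, 4, 11, 19, 1, 15, 17, 6, 9, 3, 0, 5, 12, 18, 14, 16, 13, 7]
i: (SA[i-1],SA[i]) lcp shared
  1: (20,10) 1 'a'
  2: (10,8) 1 'a'
  3: (8,2) 3 'aea'
  4: (2,4) 1 'a'
  5: (4,11) 2 'af'
  6: (11,19) 0 ''
  7: (19,1) 2 'ba'
  8: (1,15) 1 'b'
  9: (15,17) 0 ''
  10: (17,6) 1 'd'
  11: (6,9) 0 ''
  12: (9,3) 2 'ea'
  13: (3,0) 0 ''
  14: (0,5) 1 'f'
  15: (5,12) 1 'f'
  16: (12,18) 0 ''
  17: (18,14) 2 'gb'
  18: (14,16) 1 'g'
  19: (16,13) 1 'g'
  20: (13,7) 0 ''

[0, 1, 1, 3, 1, 2, 0, 2, 1, 0, 1, 0, 2, 0, 1, 1, 0, 2, 1, 1, 0]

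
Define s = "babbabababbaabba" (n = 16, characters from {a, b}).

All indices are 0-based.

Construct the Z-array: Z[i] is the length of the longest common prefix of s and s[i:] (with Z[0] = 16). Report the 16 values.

Z[0]=16
i=1: fresh scan; Z[1]=0
i=2: fresh scan; Z[2]=1 scan→box=[2,3)
i=3: fresh scan; Z[3]=3 scan→box=[3,6)
i=4: min(r-i=2, Z[1]=0)=0; Z[4]=0
i=5: min(r-i=1, Z[2]=1)=1; Z[5]=3 scan→box=[5,8)
i=6: min(r-i=2, Z[1]=0)=0; Z[6]=0
i=7: min(r-i=1, Z[2]=1)=1; Z[7]=5 scan→box=[7,12)
i=8: min(r-i=4, Z[1]=0)=0; Z[8]=0
i=9: min(r-i=3, Z[2]=1)=1; Z[9]=1
i=10: min(r-i=2, Z[3]=3)=2; Z[10]=2
i=11: min(r-i=1, Z[4]=0)=0; Z[11]=0
i=12: fresh scan; Z[12]=0
i=13: fresh scan; Z[13]=1 scan→box=[13,14)
i=14: fresh scan; Z[14]=2 scan→box=[14,16)
i=15: min(r-i=1, Z[1]=0)=0; Z[15]=0

[16, 0, 1, 3, 0, 3, 0, 5, 0, 1, 2, 0, 0, 1, 2, 0]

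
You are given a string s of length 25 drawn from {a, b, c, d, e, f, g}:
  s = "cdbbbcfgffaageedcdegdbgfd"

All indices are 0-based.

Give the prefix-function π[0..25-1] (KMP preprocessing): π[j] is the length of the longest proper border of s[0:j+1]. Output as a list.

[0, 0, 0, 0, 0, 1, 0, 0, 0, 0, 0, 0, 0, 0, 0, 0, 1, 2, 0, 0, 0, 0, 0, 0, 0]

π[0] = 0
j=1 s[j]='d': π[1]=0 (border '')
j=2 s[j]='b': π[2]=0 (border '')
j=3 s[j]='b': π[3]=0 (border '')
j=4 s[j]='b': π[4]=0 (border '')
j=5 s[j]='c': π[5]=1 (border 'c')
j=6 s[j]='f': k: 1→0; π[6]=0 (border '')
j=7 s[j]='g': π[7]=0 (border '')
j=8 s[j]='f': π[8]=0 (border '')
j=9 s[j]='f': π[9]=0 (border '')
j=10 s[j]='a': π[10]=0 (border '')
j=11 s[j]='a': π[11]=0 (border '')
j=12 s[j]='g': π[12]=0 (border '')
j=13 s[j]='e': π[13]=0 (border '')
j=14 s[j]='e': π[14]=0 (border '')
j=15 s[j]='d': π[15]=0 (border '')
j=16 s[j]='c': π[16]=1 (border 'c')
j=17 s[j]='d': π[17]=2 (border 'cd')
j=18 s[j]='e': k: 2→0; π[18]=0 (border '')
j=19 s[j]='g': π[19]=0 (border '')
j=20 s[j]='d': π[20]=0 (border '')
j=21 s[j]='b': π[21]=0 (border '')
j=22 s[j]='g': π[22]=0 (border '')
j=23 s[j]='f': π[23]=0 (border '')
j=24 s[j]='d': π[24]=0 (border '')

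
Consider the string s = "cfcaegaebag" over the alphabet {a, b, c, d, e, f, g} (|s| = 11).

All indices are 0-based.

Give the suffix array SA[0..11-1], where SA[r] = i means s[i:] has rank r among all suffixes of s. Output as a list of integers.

[6, 3, 9, 8, 2, 0, 7, 4, 1, 10, 5]

rank | idx | suffix
   0 |   6 | aebag
   1 |   3 | aegaebag
   2 |   9 | ag
   3 |   8 | bag
   4 |   2 | caegaebag
   5 |   0 | cfcaegaebag
   6 |   7 | ebag
   7 |   4 | egaebag
   8 |   1 | fcaegaebag
   9 |  10 | g
  10 |   5 | gaebag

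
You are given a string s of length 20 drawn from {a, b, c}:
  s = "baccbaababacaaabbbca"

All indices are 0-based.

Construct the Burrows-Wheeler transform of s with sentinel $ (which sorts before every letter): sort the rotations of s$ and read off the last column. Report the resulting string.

accbaababbcaa$abbbaca

rank  rotation               last
    0  $baccbaababacaaabbbca  a
    1  a$baccbaababacaaabbbc  c
    2  aaabbbca$baccbaababac  c
    3  aababacaaabbbca$baccb  b
    4  aabbbca$baccbaababaca  a
    5  ababacaaabbbca$baccba  a
    6  abacaaabbbca$baccbaab  b
    7  abbbca$baccbaababacaa  a
    8  acaaabbbca$baccbaabab  b
    9  accbaababacaaabbbca$b  b
   10  baababacaaabbbca$bacc  c
   11  babacaaabbbca$baccbaa  a
   12  bacaaabbbca$baccbaaba  a
   13  baccbaababacaaabbbca$  $
   14  bbbca$baccbaababacaaa  a
   15  bbca$baccbaababacaaab  b
   16  bca$baccbaababacaaabb  b
   17  ca$baccbaababacaaabbb  b
   18  caaabbbca$baccbaababa  a
   19  cbaababacaaabbbca$bac  c
   20  ccbaababacaaabbbca$ba  a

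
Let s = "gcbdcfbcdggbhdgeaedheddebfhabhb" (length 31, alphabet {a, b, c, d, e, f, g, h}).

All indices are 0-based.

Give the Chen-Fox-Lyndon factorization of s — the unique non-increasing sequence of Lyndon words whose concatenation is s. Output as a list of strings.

["g", "c", "bdcf", "bcdggbhdge", "aedheddebfh", "abhb"]

emit factor 1: 'g' (i=0, period=1)
emit factor 2: 'c' (i=1, period=1)
emit factor 3: 'bdcf' (i=2, period=4)
emit factor 4: 'bcdggbhdge' (i=6, period=10)
emit factor 5: 'aedheddebfh' (i=16, period=11)
emit factor 6: 'abhb' (i=27, period=4)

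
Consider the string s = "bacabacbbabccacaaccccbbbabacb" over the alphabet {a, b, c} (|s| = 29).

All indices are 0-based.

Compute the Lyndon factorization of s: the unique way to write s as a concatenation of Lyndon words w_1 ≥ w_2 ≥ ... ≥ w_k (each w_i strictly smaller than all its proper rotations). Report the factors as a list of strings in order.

["b", "ac", "abacbbabccac", "aaccccbbbabacb"]

emit factor 1: 'b' (i=0, period=1)
emit factor 2: 'ac' (i=1, period=2)
emit factor 3: 'abacbbabccac' (i=3, period=12)
emit factor 4: 'aaccccbbbabacb' (i=15, period=14)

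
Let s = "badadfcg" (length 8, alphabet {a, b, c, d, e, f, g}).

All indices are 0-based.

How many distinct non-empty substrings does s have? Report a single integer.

rank→(start, suffix):
  0 → (1, 'adadfcg')
  1 → (3, 'adfcg')
  2 → (0, 'badadfcg')
  3 → (6, 'cg')
  4 → (2, 'dadfcg')
  5 → (4, 'dfcg')
  6 → (5, 'fcg')
  7 → (7, 'g')

SA = [1, 3, 0, 6, 2, 4, 5, 7]
[i] adj suffixes → lcp
  [1] 1/3 → 2 ('ad')
  [2] 3/0 → 0 ('')
  [3] 0/6 → 0 ('')
  [4] 6/2 → 0 ('')
  [5] 2/4 → 1 ('d')
  [6] 4/5 → 0 ('')
  [7] 5/7 → 0 ('')

n(n+1)/2 = 8·9/2 = 36
Σ LCP = 0 + 2 + 0 + 0 + 0 + 1 + 0 + 0 = 3
distinct = 36 − 3 = 33

33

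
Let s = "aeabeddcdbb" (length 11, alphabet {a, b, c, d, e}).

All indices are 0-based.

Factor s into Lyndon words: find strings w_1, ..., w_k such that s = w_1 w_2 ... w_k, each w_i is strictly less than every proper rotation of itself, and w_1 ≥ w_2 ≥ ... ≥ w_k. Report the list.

["ae", "abeddcdbb"]

emit factor 1: 'ae' (i=0, period=2)
emit factor 2: 'abeddcdbb' (i=2, period=9)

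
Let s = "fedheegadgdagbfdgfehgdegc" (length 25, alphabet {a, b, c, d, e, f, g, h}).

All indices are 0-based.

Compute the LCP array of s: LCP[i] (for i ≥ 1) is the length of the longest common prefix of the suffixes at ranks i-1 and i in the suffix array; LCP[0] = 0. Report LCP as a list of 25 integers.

[0, 1, 0, 0, 0, 1, 1, 2, 1, 0, 1, 1, 2, 1, 0, 1, 2, 0, 1, 1, 1, 2, 1, 0, 1]

sorted suffixes:
  #0 SA[0]=7  'adgdagbfdgfehgdegc'
  #1 SA[1]=11  'agbfdgfehgdegc'
  #2 SA[2]=13  'bfdgfehgdegc'
  #3 SA[3]=24  'c'
  #4 SA[4]=10  'dagbfdgfehgdegc'
  #5 SA[5]=21  'degc'
  #6 SA[6]=8  'dgdagbfdgfehgdegc'
  #7 SA[7]=15  'dgfehgdegc'
  #8 SA[8]=2  'dheegadgdagbfdgfehgdegc'
  #9 SA[9]=1  'edheegadgdagbfdgfehgdegc'
  #10 SA[10]=4  'eegadgdagbfdgfehgdegc'
  #11 SA[11]=5  'egadgdagbfdgfehgdegc'
  #12 SA[12]=22  'egc'
  #13 SA[13]=18  'ehgdegc'
  #14 SA[14]=14  'fdgfehgdegc'
  #15 SA[15]=0  'fedheegadgdagbfdgfehgdegc'
  #16 SA[16]=17  'fehgdegc'
  #17 SA[17]=6  'gadgdagbfdgfehgdegc'
  #18 SA[18]=12  'gbfdgfehgdegc'
  #19 SA[19]=23  'gc'
  #20 SA[20]=9  'gdagbfdgfehgdegc'
  #21 SA[21]=20  'gdegc'
  #22 SA[22]=16  'gfehgdegc'
  #23 SA[23]=3  'heegadgdagbfdgfehgdegc'
  #24 SA[24]=19  'hgdegc'

SA = [7, 11, 13, 24, 10, 21, 8, 15, 2, 1, 4, 5, 22, 18, 14, 0, 17, 6, 12, 23, 9, 20, 16, 3, 19]
rank  pair      lcp
   1  s[7:],s[11:]  1  'a'
   2  s[11:],s[13:]  0  ''
   3  s[13:],s[24:]  0  ''
   4  s[24:],s[10:]  0  ''
   5  s[10:],s[21:]  1  'd'
   6  s[21:],s[8:]  1  'd'
   7  s[8:],s[15:]  2  'dg'
   8  s[15:],s[2:]  1  'd'
   9  s[2:],s[1:]  0  ''
  10  s[1:],s[4:]  1  'e'
  11  s[4:],s[5:]  1  'e'
  12  s[5:],s[22:]  2  'eg'
  13  s[22:],s[18:]  1  'e'
  14  s[18:],s[14:]  0  ''
  15  s[14:],s[0:]  1  'f'
  16  s[0:],s[17:]  2  'fe'
  17  s[17:],s[6:]  0  ''
  18  s[6:],s[12:]  1  'g'
  19  s[12:],s[23:]  1  'g'
  20  s[23:],s[9:]  1  'g'
  21  s[9:],s[20:]  2  'gd'
  22  s[20:],s[16:]  1  'g'
  23  s[16:],s[3:]  0  ''
  24  s[3:],s[19:]  1  'h'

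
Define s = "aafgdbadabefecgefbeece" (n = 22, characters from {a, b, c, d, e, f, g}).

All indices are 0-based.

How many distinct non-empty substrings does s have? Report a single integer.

rank | idx | suffix
   0 |   0 | aafgdbadabefecgefbeece
   1 |   8 | abefecgefbeece
   2 |   6 | adabefecgefbeece
   3 |   1 | afgdbadabefecgefbeece
   4 |   5 | badabefecgefbeece
   5 |  17 | beece
   6 |   9 | befecgefbeece
   7 |  20 | ce
   8 |  13 | cgefbeece
   9 |   7 | dabefecgefbeece
  10 |   4 | dbadabefecgefbeece
  11 |  21 | e
  12 |  19 | ece
  13 |  12 | ecgefbeece
  14 |  18 | eece
  15 |  15 | efbeece
  16 |  10 | efecgefbeece
  17 |  16 | fbeece
  18 |  11 | fecgefbeece
  19 |   2 | fgdbadabefecgefbeece
  20 |   3 | gdbadabefecgefbeece
  21 |  14 | gefbeece

SA = [0, 8, 6, 1, 5, 17, 9, 20, 13, 7, 4, 21, 19, 12, 18, 15, 10, 16, 11, 2, 3, 14]
[i] adj suffixes → lcp
  [1] 0/8 → 1 ('a')
  [2] 8/6 → 1 ('a')
  [3] 6/1 → 1 ('a')
  [4] 1/5 → 0 ('')
  [5] 5/17 → 1 ('b')
  [6] 17/9 → 2 ('be')
  [7] 9/20 → 0 ('')
  [8] 20/13 → 1 ('c')
  [9] 13/7 → 0 ('')
  [10] 7/4 → 1 ('d')
  [11] 4/21 → 0 ('')
  [12] 21/19 → 1 ('e')
  [13] 19/12 → 2 ('ec')
  [14] 12/18 → 1 ('e')
  [15] 18/15 → 1 ('e')
  [16] 15/10 → 2 ('ef')
  [17] 10/16 → 0 ('')
  [18] 16/11 → 1 ('f')
  [19] 11/2 → 1 ('f')
  [20] 2/3 → 0 ('')
  [21] 3/14 → 1 ('g')

n(n+1)/2 = 22·23/2 = 253
Σ LCP = 0 + 1 + 1 + 1 + 0 + 1 + 2 + 0 + 1 + 0 + 1 + 0 + 1 + 2 + 1 + 1 + 2 + 0 + 1 + 1 + 0 + 1 = 18
distinct = 253 − 18 = 235

235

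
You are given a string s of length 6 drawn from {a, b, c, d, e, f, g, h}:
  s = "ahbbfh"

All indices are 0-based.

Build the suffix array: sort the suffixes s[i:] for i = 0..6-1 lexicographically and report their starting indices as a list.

[0, 2, 3, 4, 5, 1]

rank→(start, suffix):
  0 → (0, 'ahbbfh')
  1 → (2, 'bbfh')
  2 → (3, 'bfh')
  3 → (4, 'fh')
  4 → (5, 'h')
  5 → (1, 'hbbfh')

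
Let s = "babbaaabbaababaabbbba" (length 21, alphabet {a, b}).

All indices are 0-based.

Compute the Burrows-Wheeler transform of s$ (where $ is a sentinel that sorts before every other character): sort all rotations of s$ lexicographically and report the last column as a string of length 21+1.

rank  rotation                last
    0  $babbaaabbaababaabbbba  a
    1  a$babbaaabbaababaabbbb  b
    2  aaabbaababaabbbba$babb  b
    3  aababaabbbba$babbaaabb  b
    4  aabbaababaabbbba$babba  a
    5  aabbbba$babbaaabbaabab  b
    6  abaabbbba$babbaaabbaab  b
    7  ababaabbbba$babbaaabba  a
    8  abbaaabbaababaabbbba$b  b
    9  abbaababaabbbba$babbaa  a
   10  abbbba$babbaaabbaababa  a
   11  ba$babbaaabbaababaabbb  b
   12  baaabbaababaabbbba$bab  b
   13  baababaabbbba$babbaaab  b
   14  baabbbba$babbaaabbaaba  a
   15  babaabbbba$babbaaabbaa  a
   16  babbaaabbaababaabbbba$  $
   17  bba$babbaaabbaababaabb  b
   18  bbaaabbaababaabbbba$ba  a
   19  bbaababaabbbba$babbaaa  a
   20  bbba$babbaaabbaababaab  b
   21  bbbba$babbaaabbaababaa  a

abbbabbabaabbbaa$baaba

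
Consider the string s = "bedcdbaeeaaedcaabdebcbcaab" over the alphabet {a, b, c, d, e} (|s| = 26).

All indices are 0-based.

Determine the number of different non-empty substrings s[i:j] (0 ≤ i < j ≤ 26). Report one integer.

sorted suffixes:
  #0 SA[0]=23  'aab'
  #1 SA[1]=14  'aabdebcbcaab'
  #2 SA[2]=9  'aaedcaabdebcbcaab'
  #3 SA[3]=24  'ab'
  #4 SA[4]=15  'abdebcbcaab'
  #5 SA[5]=10  'aedcaabdebcbcaab'
  #6 SA[6]=6  'aeeaaedcaabdebcbcaab'
  #7 SA[7]=25  'b'
  #8 SA[8]=5  'baeeaaedcaabdebcbcaab'
  #9 SA[9]=21  'bcaab'
  #10 SA[10]=19  'bcbcaab'
  #11 SA[11]=16  'bdebcbcaab'
  #12 SA[12]=0  'bedcdbaeeaaedcaabdebcbcaab'
  #13 SA[13]=22  'caab'
  #14 SA[14]=13  'caabdebcbcaab'
  #15 SA[15]=20  'cbcaab'
  #16 SA[16]=3  'cdbaeeaaedcaabdebcbcaab'
  #17 SA[17]=4  'dbaeeaaedcaabdebcbcaab'
  #18 SA[18]=12  'dcaabdebcbcaab'
  #19 SA[19]=2  'dcdbaeeaaedcaabdebcbcaab'
  #20 SA[20]=17  'debcbcaab'
  #21 SA[21]=8  'eaaedcaabdebcbcaab'
  #22 SA[22]=18  'ebcbcaab'
  #23 SA[23]=11  'edcaabdebcbcaab'
  #24 SA[24]=1  'edcdbaeeaaedcaabdebcbcaab'
  #25 SA[25]=7  'eeaaedcaabdebcbcaab'

SA = [23, 14, 9, 24, 15, 10, 6, 25, 5, 21, 19, 16, 0, 22, 13, 20, 3, 4, 12, 2, 17, 8, 18, 11, 1, 7]
rank  pair      lcp
   1  s[23:],s[14:]  3  'aab'
   2  s[14:],s[9:]  2  'aa'
   3  s[9:],s[24:]  1  'a'
   4  s[24:],s[15:]  2  'ab'
   5  s[15:],s[10:]  1  'a'
   6  s[10:],s[6:]  2  'ae'
   7  s[6:],s[25:]  0  ''
   8  s[25:],s[5:]  1  'b'
   9  s[5:],s[21:]  1  'b'
  10  s[21:],s[19:]  2  'bc'
  11  s[19:],s[16:]  1  'b'
  12  s[16:],s[0:]  1  'b'
  13  s[0:],s[22:]  0  ''
  14  s[22:],s[13:]  4  'caab'
  15  s[13:],s[20:]  1  'c'
  16  s[20:],s[3:]  1  'c'
  17  s[3:],s[4:]  0  ''
  18  s[4:],s[12:]  1  'd'
  19  s[12:],s[2:]  2  'dc'
  20  s[2:],s[17:]  1  'd'
  21  s[17:],s[8:]  0  ''
  22  s[8:],s[18:]  1  'e'
  23  s[18:],s[11:]  1  'e'
  24  s[11:],s[1:]  3  'edc'
  25  s[1:],s[7:]  1  'e'

n(n+1)/2 = 26·27/2 = 351
Σ LCP = 0 + 3 + 2 + 1 + 2 + 1 + 2 + 0 + 1 + 1 + 2 + 1 + 1 + 0 + 4 + 1 + 1 + 0 + 1 + 2 + 1 + 0 + 1 + 1 + 3 + 1 = 33
distinct = 351 − 33 = 318

318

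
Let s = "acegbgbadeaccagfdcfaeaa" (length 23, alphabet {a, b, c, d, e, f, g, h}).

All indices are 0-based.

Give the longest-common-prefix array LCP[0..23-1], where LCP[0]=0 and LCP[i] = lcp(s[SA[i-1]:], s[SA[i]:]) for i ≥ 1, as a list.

[0, 1, 1, 2, 1, 1, 1, 0, 1, 0, 1, 1, 1, 0, 1, 0, 2, 1, 0, 1, 0, 2, 1]

rank→(start, suffix):
  0 → (22, 'a')
  1 → (21, 'aa')
  2 → (10, 'accagfdcfaeaa')
  3 → (0, 'acegbgbadeaccagfdcfaeaa')
  4 → (7, 'adeaccagfdcfaeaa')
  5 → (19, 'aeaa')
  6 → (13, 'agfdcfaeaa')
  7 → (6, 'badeaccagfdcfaeaa')
  8 → (4, 'bgbadeaccagfdcfaeaa')
  9 → (12, 'cagfdcfaeaa')
  10 → (11, 'ccagfdcfaeaa')
  11 → (1, 'cegbgbadeaccagfdcfaeaa')
  12 → (17, 'cfaeaa')
  13 → (16, 'dcfaeaa')
  14 → (8, 'deaccagfdcfaeaa')
  15 → (20, 'eaa')
  16 → (9, 'eaccagfdcfaeaa')
  17 → (2, 'egbgbadeaccagfdcfaeaa')
  18 → (18, 'faeaa')
  19 → (15, 'fdcfaeaa')
  20 → (5, 'gbadeaccagfdcfaeaa')
  21 → (3, 'gbgbadeaccagfdcfaeaa')
  22 → (14, 'gfdcfaeaa')

SA = [22, 21, 10, 0, 7, 19, 13, 6, 4, 12, 11, 1, 17, 16, 8, 20, 9, 2, 18, 15, 5, 3, 14]
[i] adj suffixes → lcp
  [1] 22/21 → 1 ('a')
  [2] 21/10 → 1 ('a')
  [3] 10/0 → 2 ('ac')
  [4] 0/7 → 1 ('a')
  [5] 7/19 → 1 ('a')
  [6] 19/13 → 1 ('a')
  [7] 13/6 → 0 ('')
  [8] 6/4 → 1 ('b')
  [9] 4/12 → 0 ('')
  [10] 12/11 → 1 ('c')
  [11] 11/1 → 1 ('c')
  [12] 1/17 → 1 ('c')
  [13] 17/16 → 0 ('')
  [14] 16/8 → 1 ('d')
  [15] 8/20 → 0 ('')
  [16] 20/9 → 2 ('ea')
  [17] 9/2 → 1 ('e')
  [18] 2/18 → 0 ('')
  [19] 18/15 → 1 ('f')
  [20] 15/5 → 0 ('')
  [21] 5/3 → 2 ('gb')
  [22] 3/14 → 1 ('g')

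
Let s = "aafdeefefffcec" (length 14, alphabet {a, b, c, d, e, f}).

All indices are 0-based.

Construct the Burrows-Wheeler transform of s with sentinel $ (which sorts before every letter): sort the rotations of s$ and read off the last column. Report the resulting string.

c$aeffcdeffaefe

rank  rotation         last
    0  $aafdeefefffcec  c
    1  aafdeefefffcec$  $
    2  afdeefefffcec$a  a
    3  c$aafdeefefffce  e
    4  cec$aafdeefefff  f
    5  deefefffcec$aaf  f
    6  ec$aafdeefefffc  c
    7  eefefffcec$aafd  d
    8  efefffcec$aafde  e
    9  efffcec$aafdeef  f
   10  fcec$aafdeefeff  f
   11  fdeefefffcec$aa  a
   12  fefffcec$aafdee  e
   13  ffcec$aafdeefef  f
   14  fffcec$aafdeefe  e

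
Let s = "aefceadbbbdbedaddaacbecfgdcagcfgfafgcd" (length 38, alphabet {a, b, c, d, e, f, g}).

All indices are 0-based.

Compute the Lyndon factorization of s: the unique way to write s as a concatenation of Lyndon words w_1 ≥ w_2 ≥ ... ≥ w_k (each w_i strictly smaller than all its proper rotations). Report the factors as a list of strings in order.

["aefce", "adbbbdbedadd", "aacbecfgdcagcfgfafgcd"]

emit factor 1: 'aefce' (i=0, period=5)
emit factor 2: 'adbbbdbedadd' (i=5, period=12)
emit factor 3: 'aacbecfgdcagcfgfafgcd' (i=17, period=21)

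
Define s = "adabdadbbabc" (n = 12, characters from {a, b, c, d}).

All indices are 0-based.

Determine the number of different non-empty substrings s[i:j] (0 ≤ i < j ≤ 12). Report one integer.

sorted suffixes:
  #0 SA[0]=9  'abc'
  #1 SA[1]=2  'abdadbbabc'
  #2 SA[2]=0  'adabdadbbabc'
  #3 SA[3]=5  'adbbabc'
  #4 SA[4]=8  'babc'
  #5 SA[5]=7  'bbabc'
  #6 SA[6]=10  'bc'
  #7 SA[7]=3  'bdadbbabc'
  #8 SA[8]=11  'c'
  #9 SA[9]=1  'dabdadbbabc'
  #10 SA[10]=4  'dadbbabc'
  #11 SA[11]=6  'dbbabc'

SA = [9, 2, 0, 5, 8, 7, 10, 3, 11, 1, 4, 6]
i: (SA[i-1],SA[i]) lcp shared
  1: (9,2) 2 'ab'
  2: (2,0) 1 'a'
  3: (0,5) 2 'ad'
  4: (5,8) 0 ''
  5: (8,7) 1 'b'
  6: (7,10) 1 'b'
  7: (10,3) 1 'b'
  8: (3,11) 0 ''
  9: (11,1) 0 ''
  10: (1,4) 2 'da'
  11: (4,6) 1 'd'

n(n+1)/2 = 12·13/2 = 78
Σ LCP = 0 + 2 + 1 + 2 + 0 + 1 + 1 + 1 + 0 + 0 + 2 + 1 = 11
distinct = 78 − 11 = 67

67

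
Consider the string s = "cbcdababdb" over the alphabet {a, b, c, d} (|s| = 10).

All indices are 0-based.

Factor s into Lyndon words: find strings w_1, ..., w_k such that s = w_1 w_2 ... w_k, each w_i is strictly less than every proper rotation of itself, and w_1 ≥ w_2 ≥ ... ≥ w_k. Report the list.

emit factor 1: 'c' (i=0, period=1)
emit factor 2: 'bcd' (i=1, period=3)
emit factor 3: 'ababdb' (i=4, period=6)

["c", "bcd", "ababdb"]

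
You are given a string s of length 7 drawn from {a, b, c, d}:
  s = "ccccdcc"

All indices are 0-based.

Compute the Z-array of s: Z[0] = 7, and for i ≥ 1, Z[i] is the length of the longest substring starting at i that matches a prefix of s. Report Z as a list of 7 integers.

[7, 3, 2, 1, 0, 2, 1]

Z[0]=7
i=1: i≥r, start 0; Z[1]=3 grow→box=[1,4)
i=2: min(r-i=2, Z[1]=3)=2; Z[2]=2
i=3: min(r-i=1, Z[2]=2)=1; Z[3]=1
i=4: i≥r, start 0; Z[4]=0
i=5: i≥r, start 0; Z[5]=2 grow→box=[5,7)
i=6: min(r-i=1, Z[1]=3)=1; Z[6]=1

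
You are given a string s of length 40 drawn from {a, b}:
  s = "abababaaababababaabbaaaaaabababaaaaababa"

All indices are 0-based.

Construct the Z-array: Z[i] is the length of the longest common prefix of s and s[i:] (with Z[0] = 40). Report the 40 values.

Z[0]=40
i=1: fresh scan; Z[1]=0
i=2: fresh scan; Z[2]=5 extend→box=[2,7)
i=3: min(r-i=4, Z[1]=0)=0; Z[3]=0
i=4: min(r-i=3, Z[2]=5)=3; Z[4]=3
i=5: min(r-i=2, Z[3]=0)=0; Z[5]=0
i=6: min(r-i=1, Z[4]=3)=1; Z[6]=1
i=7: fresh scan; Z[7]=1 extend→box=[7,8)
i=8: fresh scan; Z[8]=7 extend→box=[8,15)
i=9: min(r-i=6, Z[1]=0)=0; Z[9]=0
i=10: min(r-i=5, Z[2]=5)=5; Z[10]=8 extend→box=[10,18)
i=11: min(r-i=7, Z[1]=0)=0; Z[11]=0
i=12: min(r-i=6, Z[2]=5)=5; Z[12]=5
i=13: min(r-i=5, Z[3]=0)=0; Z[13]=0
i=14: min(r-i=4, Z[4]=3)=3; Z[14]=3
i=15: min(r-i=3, Z[5]=0)=0; Z[15]=0
i=16: min(r-i=2, Z[6]=1)=1; Z[16]=1
i=17: min(r-i=1, Z[7]=1)=1; Z[17]=2 extend→box=[17,19)
i=18: min(r-i=1, Z[1]=0)=0; Z[18]=0
i=19: fresh scan; Z[19]=0
i=20: fresh scan; Z[20]=1 extend→box=[20,21)
i=21: fresh scan; Z[21]=1 extend→box=[21,22)
i=22: fresh scan; Z[22]=1 extend→box=[22,23)
i=23: fresh scan; Z[23]=1 extend→box=[23,24)
i=24: fresh scan; Z[24]=1 extend→box=[24,25)
i=25: fresh scan; Z[25]=9 extend→box=[25,34)
i=26: min(r-i=8, Z[1]=0)=0; Z[26]=0
i=27: min(r-i=7, Z[2]=5)=5; Z[27]=5
i=28: min(r-i=6, Z[3]=0)=0; Z[28]=0
i=29: min(r-i=5, Z[4]=3)=3; Z[29]=3
i=30: min(r-i=4, Z[5]=0)=0; Z[30]=0
i=31: min(r-i=3, Z[6]=1)=1; Z[31]=1
i=32: min(r-i=2, Z[7]=1)=1; Z[32]=1
i=33: min(r-i=1, Z[8]=7)=1; Z[33]=1
i=34: fresh scan; Z[34]=1 extend→box=[34,35)
i=35: fresh scan; Z[35]=5 extend→box=[35,40)
i=36: min(r-i=4, Z[1]=0)=0; Z[36]=0
i=37: min(r-i=3, Z[2]=5)=3; Z[37]=3
i=38: min(r-i=2, Z[3]=0)=0; Z[38]=0
i=39: min(r-i=1, Z[4]=3)=1; Z[39]=1

[40, 0, 5, 0, 3, 0, 1, 1, 7, 0, 8, 0, 5, 0, 3, 0, 1, 2, 0, 0, 1, 1, 1, 1, 1, 9, 0, 5, 0, 3, 0, 1, 1, 1, 1, 5, 0, 3, 0, 1]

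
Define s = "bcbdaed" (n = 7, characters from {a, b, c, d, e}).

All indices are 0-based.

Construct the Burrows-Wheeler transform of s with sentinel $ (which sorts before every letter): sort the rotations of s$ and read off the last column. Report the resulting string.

dd$cbeba

rank  rotation  last
    0  $bcbdaed  d
    1  aed$bcbd  d
    2  bcbdaed$  $
    3  bdaed$bc  c
    4  cbdaed$b  b
    5  d$bcbdae  e
    6  daed$bcb  b
    7  ed$bcbda  a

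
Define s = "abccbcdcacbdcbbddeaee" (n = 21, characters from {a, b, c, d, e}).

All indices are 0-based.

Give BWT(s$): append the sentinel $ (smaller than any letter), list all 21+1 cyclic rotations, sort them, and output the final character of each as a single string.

e$cecaccbddcabbcbbdeda

rank  rotation                last
    0  $abccbcdcacbdcbbddeaee  e
    1  abccbcdcacbdcbbddeaee$  $
    2  acbdcbbddeaee$abccbcdc  c
    3  aee$abccbcdcacbdcbbdde  e
    4  bbddeaee$abccbcdcacbdc  c
    5  bccbcdcacbdcbbddeaee$a  a
    6  bcdcacbdcbbddeaee$abcc  c
    7  bdcbbddeaee$abccbcdcac  c
    8  bddeaee$abccbcdcacbdcb  b
    9  cacbdcbbddeaee$abccbcd  d
   10  cbbddeaee$abccbcdcacbd  d
   11  cbcdcacbdcbbddeaee$abc  c
   12  cbdcbbddeaee$abccbcdca  a
   13  ccbcdcacbdcbbddeaee$ab  b
   14  cdcacbdcbbddeaee$abccb  b
   15  dcacbdcbbddeaee$abccbc  c
   16  dcbbddeaee$abccbcdcacb  b
   17  ddeaee$abccbcdcacbdcbb  b
   18  deaee$abccbcdcacbdcbbd  d
   19  e$abccbcdcacbdcbbddeae  e
   20  eaee$abccbcdcacbdcbbdd  d
   21  ee$abccbcdcacbdcbbddea  a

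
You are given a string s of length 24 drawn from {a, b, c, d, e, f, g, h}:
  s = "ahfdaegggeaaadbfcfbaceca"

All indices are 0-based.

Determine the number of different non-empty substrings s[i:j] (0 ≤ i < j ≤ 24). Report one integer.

rank→(start, suffix):
  0 → (23, 'a')
  1 → (10, 'aaadbfcfbaceca')
  2 → (11, 'aadbfcfbaceca')
  3 → (19, 'aceca')
  4 → (12, 'adbfcfbaceca')
  5 → (4, 'aegggeaaadbfcfbaceca')
  6 → (0, 'ahfdaegggeaaadbfcfbaceca')
  7 → (18, 'baceca')
  8 → (14, 'bfcfbaceca')
  9 → (22, 'ca')
  10 → (20, 'ceca')
  11 → (16, 'cfbaceca')
  12 → (3, 'daegggeaaadbfcfbaceca')
  13 → (13, 'dbfcfbaceca')
  14 → (9, 'eaaadbfcfbaceca')
  15 → (21, 'eca')
  16 → (5, 'egggeaaadbfcfbaceca')
  17 → (17, 'fbaceca')
  18 → (15, 'fcfbaceca')
  19 → (2, 'fdaegggeaaadbfcfbaceca')
  20 → (8, 'geaaadbfcfbaceca')
  21 → (7, 'ggeaaadbfcfbaceca')
  22 → (6, 'gggeaaadbfcfbaceca')
  23 → (1, 'hfdaegggeaaadbfcfbaceca')

SA = [23, 10, 11, 19, 12, 4, 0, 18, 14, 22, 20, 16, 3, 13, 9, 21, 5, 17, 15, 2, 8, 7, 6, 1]
[i] adj suffixes → lcp
  [1] 23/10 → 1 ('a')
  [2] 10/11 → 2 ('aa')
  [3] 11/19 → 1 ('a')
  [4] 19/12 → 1 ('a')
  [5] 12/4 → 1 ('a')
  [6] 4/0 → 1 ('a')
  [7] 0/18 → 0 ('')
  [8] 18/14 → 1 ('b')
  [9] 14/22 → 0 ('')
  [10] 22/20 → 1 ('c')
  [11] 20/16 → 1 ('c')
  [12] 16/3 → 0 ('')
  [13] 3/13 → 1 ('d')
  [14] 13/9 → 0 ('')
  [15] 9/21 → 1 ('e')
  [16] 21/5 → 1 ('e')
  [17] 5/17 → 0 ('')
  [18] 17/15 → 1 ('f')
  [19] 15/2 → 1 ('f')
  [20] 2/8 → 0 ('')
  [21] 8/7 → 1 ('g')
  [22] 7/6 → 2 ('gg')
  [23] 6/1 → 0 ('')

n(n+1)/2 = 24·25/2 = 300
Σ LCP = 0 + 1 + 2 + 1 + 1 + 1 + 1 + 0 + 1 + 0 + 1 + 1 + 0 + 1 + 0 + 1 + 1 + 0 + 1 + 1 + 0 + 1 + 2 + 0 = 18
distinct = 300 − 18 = 282

282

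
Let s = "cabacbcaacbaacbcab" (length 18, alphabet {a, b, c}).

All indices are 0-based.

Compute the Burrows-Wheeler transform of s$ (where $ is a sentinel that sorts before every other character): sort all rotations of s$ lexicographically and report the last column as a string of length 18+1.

bcbccabaacaccbb$aaa

rank  rotation             last
    0  $cabacbcaacbaacbcab  b
    1  aacbaacbcab$cabacbc  c
    2  aacbcab$cabacbcaacb  b
    3  ab$cabacbcaacbaacbc  c
    4  abacbcaacbaacbcab$c  c
    5  acbaacbcab$cabacbca  a
    6  acbcaacbaacbcab$cab  b
    7  acbcab$cabacbcaacba  a
    8  b$cabacbcaacbaacbca  a
    9  baacbcab$cabacbcaac  c
   10  bacbcaacbaacbcab$ca  a
   11  bcaacbaacbcab$cabac  c
   12  bcab$cabacbcaacbaac  c
   13  caacbaacbcab$cabacb  b
   14  cab$cabacbcaacbaacb  b
   15  cabacbcaacbaacbcab$  $
   16  cbaacbcab$cabacbcaa  a
   17  cbcaacbaacbcab$caba  a
   18  cbcab$cabacbcaacbaa  a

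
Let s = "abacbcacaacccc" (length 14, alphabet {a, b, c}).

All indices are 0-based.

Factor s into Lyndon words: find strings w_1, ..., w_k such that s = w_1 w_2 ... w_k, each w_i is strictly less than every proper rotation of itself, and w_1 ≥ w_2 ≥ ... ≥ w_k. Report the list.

emit factor 1: 'abacbcac' (i=0, period=8)
emit factor 2: 'aacccc' (i=8, period=6)

["abacbcac", "aacccc"]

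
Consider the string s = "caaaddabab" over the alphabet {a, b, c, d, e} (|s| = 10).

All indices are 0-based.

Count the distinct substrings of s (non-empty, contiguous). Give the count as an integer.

sorted suffixes:
  #0 SA[0]=1  'aaaddabab'
  #1 SA[1]=2  'aaddabab'
  #2 SA[2]=8  'ab'
  #3 SA[3]=6  'abab'
  #4 SA[4]=3  'addabab'
  #5 SA[5]=9  'b'
  #6 SA[6]=7  'bab'
  #7 SA[7]=0  'caaaddabab'
  #8 SA[8]=5  'dabab'
  #9 SA[9]=4  'ddabab'

SA = [1, 2, 8, 6, 3, 9, 7, 0, 5, 4]
[i] adj suffixes → lcp
  [1] 1/2 → 2 ('aa')
  [2] 2/8 → 1 ('a')
  [3] 8/6 → 2 ('ab')
  [4] 6/3 → 1 ('a')
  [5] 3/9 → 0 ('')
  [6] 9/7 → 1 ('b')
  [7] 7/0 → 0 ('')
  [8] 0/5 → 0 ('')
  [9] 5/4 → 1 ('d')

n(n+1)/2 = 10·11/2 = 55
Σ LCP = 0 + 2 + 1 + 2 + 1 + 0 + 1 + 0 + 0 + 1 = 8
distinct = 55 − 8 = 47

47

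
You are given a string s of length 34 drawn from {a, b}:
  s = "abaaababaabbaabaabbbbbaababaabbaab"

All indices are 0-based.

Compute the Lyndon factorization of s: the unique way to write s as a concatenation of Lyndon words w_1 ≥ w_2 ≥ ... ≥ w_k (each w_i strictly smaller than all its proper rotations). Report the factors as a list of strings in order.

["ab", "aaababaabbaabaabbbbbaababaabbaab"]

emit factor 1: 'ab' (i=0, period=2)
emit factor 2: 'aaababaabbaabaabbbbbaababaabbaab' (i=2, period=32)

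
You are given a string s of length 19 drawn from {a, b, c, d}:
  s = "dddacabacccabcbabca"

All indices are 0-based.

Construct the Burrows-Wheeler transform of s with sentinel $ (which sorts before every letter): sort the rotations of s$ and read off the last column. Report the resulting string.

accbcdbcaaabacbcadd$

rank  rotation              last
    0  $dddacabacccabcbabca  a
    1  a$dddacabacccabcbabc  c
    2  abacccabcbabca$dddac  c
    3  abca$dddacabacccabcb  b
    4  abcbabca$dddacabaccc  c
    5  acabacccabcbabca$ddd  d
    6  acccabcbabca$dddacab  b
    7  babca$dddacabacccabc  c
    8  bacccabcbabca$dddaca  a
    9  bca$dddacabacccabcba  a
   10  bcbabca$dddacabaccca  a
   11  ca$dddacabacccabcbab  b
   12  cabacccabcbabca$ddda  a
   13  cabcbabca$dddacabacc  c
   14  cbabca$dddacabacccab  b
   15  ccabcbabca$dddacabac  c
   16  cccabcbabca$dddacaba  a
   17  dacabacccabcbabca$dd  d
   18  ddacabacccabcbabca$d  d
   19  dddacabacccabcbabca$  $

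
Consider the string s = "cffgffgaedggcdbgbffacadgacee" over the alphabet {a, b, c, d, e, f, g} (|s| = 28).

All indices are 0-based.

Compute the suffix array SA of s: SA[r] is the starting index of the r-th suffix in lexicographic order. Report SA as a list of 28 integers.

sorted suffixes:
  #0 SA[0]=19  'acadgacee'
  #1 SA[1]=24  'acee'
  #2 SA[2]=21  'adgacee'
  #3 SA[3]=7  'aedggcdbgbffacadgacee'
  #4 SA[4]=16  'bffacadgacee'
  #5 SA[5]=14  'bgbffacadgacee'
  #6 SA[6]=20  'cadgacee'
  #7 SA[7]=12  'cdbgbffacadgacee'
  #8 SA[8]=25  'cee'
  #9 SA[9]=0  'cffgffgaedggcdbgbffacadgacee'
  #10 SA[10]=13  'dbgbffacadgacee'
  #11 SA[11]=22  'dgacee'
  #12 SA[12]=9  'dggcdbgbffacadgacee'
  #13 SA[13]=27  'e'
  #14 SA[14]=8  'edggcdbgbffacadgacee'
  #15 SA[15]=26  'ee'
  #16 SA[16]=18  'facadgacee'
  #17 SA[17]=17  'ffacadgacee'
  #18 SA[18]=4  'ffgaedggcdbgbffacadgacee'
  #19 SA[19]=1  'ffgffgaedggcdbgbffacadgacee'
  #20 SA[20]=5  'fgaedggcdbgbffacadgacee'
  #21 SA[21]=2  'fgffgaedggcdbgbffacadgacee'
  #22 SA[22]=23  'gacee'
  #23 SA[23]=6  'gaedggcdbgbffacadgacee'
  #24 SA[24]=15  'gbffacadgacee'
  #25 SA[25]=11  'gcdbgbffacadgacee'
  #26 SA[26]=3  'gffgaedggcdbgbffacadgacee'
  #27 SA[27]=10  'ggcdbgbffacadgacee'

[19, 24, 21, 7, 16, 14, 20, 12, 25, 0, 13, 22, 9, 27, 8, 26, 18, 17, 4, 1, 5, 2, 23, 6, 15, 11, 3, 10]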